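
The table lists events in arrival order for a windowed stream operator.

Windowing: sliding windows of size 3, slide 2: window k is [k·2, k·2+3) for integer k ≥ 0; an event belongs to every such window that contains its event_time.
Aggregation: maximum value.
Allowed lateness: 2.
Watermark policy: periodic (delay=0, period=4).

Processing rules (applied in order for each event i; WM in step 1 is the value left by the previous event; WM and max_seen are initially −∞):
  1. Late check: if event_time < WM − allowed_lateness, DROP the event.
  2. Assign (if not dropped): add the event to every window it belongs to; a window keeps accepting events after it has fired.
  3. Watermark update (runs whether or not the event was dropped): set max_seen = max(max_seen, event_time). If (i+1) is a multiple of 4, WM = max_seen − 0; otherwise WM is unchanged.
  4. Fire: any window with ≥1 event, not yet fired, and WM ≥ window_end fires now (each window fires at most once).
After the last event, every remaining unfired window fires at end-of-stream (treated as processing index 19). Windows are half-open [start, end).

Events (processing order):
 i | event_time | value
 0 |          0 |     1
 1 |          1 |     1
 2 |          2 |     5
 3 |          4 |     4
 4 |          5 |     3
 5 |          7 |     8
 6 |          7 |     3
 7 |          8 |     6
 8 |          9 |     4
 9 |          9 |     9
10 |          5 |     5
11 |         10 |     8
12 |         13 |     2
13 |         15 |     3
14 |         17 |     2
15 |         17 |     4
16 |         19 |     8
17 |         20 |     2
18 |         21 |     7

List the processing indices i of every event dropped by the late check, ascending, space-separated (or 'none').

10

i=0 t=0 v=1: → [0,3); WM=−∞
i=1 t=1 v=1: → [0,3); WM=−∞
i=2 t=2 v=5: → [2,5),[0,3); WM=−∞
i=3 t=4 v=4: → [4,7),[2,5); WM=4; [0,3) fires=5
i=4 t=5 v=3: → [4,7); WM=4
i=5 t=7 v=8: → [6,9); WM=4
i=6 t=7 v=3: → [6,9); WM=4
i=7 t=8 v=6: → [8,11),[6,9); WM=8; [2,5) fires=5 [4,7) fires=4
i=8 t=9 v=4: → [8,11); WM=8
i=9 t=9 v=9: → [8,11); WM=8
i=10 t=5 v=5: DROP (t<8-2); WM=8
i=11 t=10 v=8: → [10,13),[8,11); WM=10; [6,9) fires=8
i=12 t=13 v=2: → [12,15); WM=10
i=13 t=15 v=3: → [14,17); WM=10
i=14 t=17 v=2: → [16,19); WM=10
i=15 t=17 v=4: → [16,19); WM=17; [8,11) fires=9 [10,13) fires=8 [12,15) fires=2 [14,17) fires=3
i=16 t=19 v=8: → [18,21); WM=17
i=17 t=20 v=2: → [20,23),[18,21); WM=17
i=18 t=21 v=7: → [20,23); WM=17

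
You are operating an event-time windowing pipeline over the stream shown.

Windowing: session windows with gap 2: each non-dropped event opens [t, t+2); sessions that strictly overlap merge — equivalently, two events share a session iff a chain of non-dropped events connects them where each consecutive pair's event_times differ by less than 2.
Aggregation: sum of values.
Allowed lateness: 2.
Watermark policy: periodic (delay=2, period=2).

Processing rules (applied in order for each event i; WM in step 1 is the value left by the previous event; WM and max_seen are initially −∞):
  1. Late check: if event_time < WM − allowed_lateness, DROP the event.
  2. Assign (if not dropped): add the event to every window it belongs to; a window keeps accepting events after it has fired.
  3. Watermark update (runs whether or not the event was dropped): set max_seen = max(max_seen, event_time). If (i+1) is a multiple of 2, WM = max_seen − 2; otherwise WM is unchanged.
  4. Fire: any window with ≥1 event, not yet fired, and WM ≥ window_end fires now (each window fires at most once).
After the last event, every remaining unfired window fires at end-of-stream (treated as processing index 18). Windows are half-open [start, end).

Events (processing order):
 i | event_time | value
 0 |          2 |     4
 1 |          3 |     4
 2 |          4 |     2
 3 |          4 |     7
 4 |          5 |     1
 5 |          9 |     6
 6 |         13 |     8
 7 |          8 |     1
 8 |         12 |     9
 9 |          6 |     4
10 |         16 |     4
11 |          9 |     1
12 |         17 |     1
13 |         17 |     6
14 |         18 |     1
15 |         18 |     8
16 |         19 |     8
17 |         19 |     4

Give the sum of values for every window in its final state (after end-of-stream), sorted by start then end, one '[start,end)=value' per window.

[2,7)=18 [8,11)=8 [12,15)=17 [16,21)=32

i=0 t=2 v=4: → [2,4); WM=−∞
i=1 t=3 v=4: → [2,5); WM=1
i=2 t=4 v=2: → [2,6); WM=1
i=3 t=4 v=7: → [2,6); WM=2
i=4 t=5 v=1: → [2,7); WM=2
i=5 t=9 v=6: → [9,11); WM=7
i=6 t=13 v=8: → [13,15); WM=7
i=7 t=8 v=1: → [8,11); WM=11
i=8 t=12 v=9: → [12,15); WM=11
i=9 t=6 v=4: DROP (t<11-2); WM=11
i=10 t=16 v=4: → [16,18); WM=11
i=11 t=9 v=1: → [8,11); WM=14
i=12 t=17 v=1: → [16,19); WM=14
i=13 t=17 v=6: → [16,19); WM=15
i=14 t=18 v=1: → [16,20); WM=15
i=15 t=18 v=8: → [16,20); WM=16
i=16 t=19 v=8: → [16,21); WM=16
i=17 t=19 v=4: → [16,21); WM=17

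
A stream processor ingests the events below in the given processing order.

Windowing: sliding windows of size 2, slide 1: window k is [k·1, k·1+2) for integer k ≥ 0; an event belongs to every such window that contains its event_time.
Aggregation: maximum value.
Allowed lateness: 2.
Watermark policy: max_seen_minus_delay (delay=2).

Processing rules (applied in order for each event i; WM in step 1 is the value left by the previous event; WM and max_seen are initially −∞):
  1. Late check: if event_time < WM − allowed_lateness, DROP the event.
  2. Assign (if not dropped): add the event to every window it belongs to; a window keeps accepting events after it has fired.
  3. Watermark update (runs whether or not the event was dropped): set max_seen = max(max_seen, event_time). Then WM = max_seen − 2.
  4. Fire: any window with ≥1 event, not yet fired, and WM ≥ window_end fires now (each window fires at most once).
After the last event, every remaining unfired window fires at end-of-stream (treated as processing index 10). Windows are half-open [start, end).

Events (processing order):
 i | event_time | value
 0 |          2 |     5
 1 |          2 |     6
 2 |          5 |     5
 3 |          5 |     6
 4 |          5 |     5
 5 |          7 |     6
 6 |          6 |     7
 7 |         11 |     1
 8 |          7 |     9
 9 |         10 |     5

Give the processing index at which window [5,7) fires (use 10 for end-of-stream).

7

i=0 t=2 v=5: → [2,4),[1,3); WM=0
i=1 t=2 v=6: → [2,4),[1,3); WM=0
i=2 t=5 v=5: → [5,7),[4,6); WM=3; [1,3) fires=6
i=3 t=5 v=6: → [5,7),[4,6); WM=3
i=4 t=5 v=5: → [5,7),[4,6); WM=3
i=5 t=7 v=6: → [7,9),[6,8); WM=5; [2,4) fires=6
i=6 t=6 v=7: → [6,8),[5,7); WM=5
i=7 t=11 v=1: → [11,13),[10,12); WM=9; [4,6) fires=6 [5,7) fires=7 [6,8) fires=7 [7,9) fires=6
i=8 t=7 v=9: → [7,9),[6,8); WM=9
i=9 t=10 v=5: → [10,12),[9,11); WM=9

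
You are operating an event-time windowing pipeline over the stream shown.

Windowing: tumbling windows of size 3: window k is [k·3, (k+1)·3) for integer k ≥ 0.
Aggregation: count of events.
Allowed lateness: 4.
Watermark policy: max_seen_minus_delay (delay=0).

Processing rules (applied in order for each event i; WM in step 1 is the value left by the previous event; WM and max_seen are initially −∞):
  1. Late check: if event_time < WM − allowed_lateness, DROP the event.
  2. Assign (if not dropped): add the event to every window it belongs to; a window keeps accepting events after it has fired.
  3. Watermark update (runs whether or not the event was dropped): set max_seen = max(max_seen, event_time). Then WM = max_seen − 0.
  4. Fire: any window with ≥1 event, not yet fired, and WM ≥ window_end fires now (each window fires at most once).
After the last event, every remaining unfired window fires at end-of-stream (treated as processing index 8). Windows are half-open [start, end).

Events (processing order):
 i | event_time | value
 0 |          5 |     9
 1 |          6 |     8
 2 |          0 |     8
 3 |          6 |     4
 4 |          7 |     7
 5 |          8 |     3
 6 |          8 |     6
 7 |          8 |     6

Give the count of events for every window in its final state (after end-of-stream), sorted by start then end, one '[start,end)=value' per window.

[3,6)=1 [6,9)=6

i=0 t=5 v=9: → [3,6); WM=5
i=1 t=6 v=8: → [6,9); WM=6; [3,6) fires=1
i=2 t=0 v=8: DROP (t<6-4); WM=6
i=3 t=6 v=4: → [6,9); WM=6
i=4 t=7 v=7: → [6,9); WM=7
i=5 t=8 v=3: → [6,9); WM=8
i=6 t=8 v=6: → [6,9); WM=8
i=7 t=8 v=6: → [6,9); WM=8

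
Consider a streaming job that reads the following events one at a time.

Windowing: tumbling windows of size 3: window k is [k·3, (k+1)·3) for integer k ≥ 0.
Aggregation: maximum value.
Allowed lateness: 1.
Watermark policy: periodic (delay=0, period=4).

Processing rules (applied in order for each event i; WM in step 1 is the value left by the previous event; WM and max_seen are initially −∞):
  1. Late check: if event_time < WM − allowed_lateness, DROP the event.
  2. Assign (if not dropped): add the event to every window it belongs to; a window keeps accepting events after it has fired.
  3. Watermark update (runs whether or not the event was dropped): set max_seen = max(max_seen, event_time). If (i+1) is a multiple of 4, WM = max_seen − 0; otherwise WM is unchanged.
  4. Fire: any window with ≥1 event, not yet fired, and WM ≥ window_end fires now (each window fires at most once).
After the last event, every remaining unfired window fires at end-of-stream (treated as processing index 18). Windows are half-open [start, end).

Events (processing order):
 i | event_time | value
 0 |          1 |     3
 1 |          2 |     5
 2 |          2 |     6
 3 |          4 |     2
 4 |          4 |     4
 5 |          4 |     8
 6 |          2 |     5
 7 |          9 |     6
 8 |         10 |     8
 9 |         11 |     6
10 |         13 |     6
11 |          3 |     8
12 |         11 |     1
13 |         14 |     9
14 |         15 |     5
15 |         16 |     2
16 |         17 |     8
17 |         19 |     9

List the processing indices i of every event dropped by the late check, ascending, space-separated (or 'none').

6 11 12

i=0 t=1 v=3: → [0,3); WM=−∞
i=1 t=2 v=5: → [0,3); WM=−∞
i=2 t=2 v=6: → [0,3); WM=−∞
i=3 t=4 v=2: → [3,6); WM=4; [0,3) fires=6
i=4 t=4 v=4: → [3,6); WM=4
i=5 t=4 v=8: → [3,6); WM=4
i=6 t=2 v=5: DROP (t<4-1); WM=4
i=7 t=9 v=6: → [9,12); WM=9; [3,6) fires=8
i=8 t=10 v=8: → [9,12); WM=9
i=9 t=11 v=6: → [9,12); WM=9
i=10 t=13 v=6: → [12,15); WM=9
i=11 t=3 v=8: DROP (t<9-1); WM=13; [9,12) fires=8
i=12 t=11 v=1: DROP (t<13-1); WM=13
i=13 t=14 v=9: → [12,15); WM=13
i=14 t=15 v=5: → [15,18); WM=13
i=15 t=16 v=2: → [15,18); WM=16; [12,15) fires=9
i=16 t=17 v=8: → [15,18); WM=16
i=17 t=19 v=9: → [18,21); WM=16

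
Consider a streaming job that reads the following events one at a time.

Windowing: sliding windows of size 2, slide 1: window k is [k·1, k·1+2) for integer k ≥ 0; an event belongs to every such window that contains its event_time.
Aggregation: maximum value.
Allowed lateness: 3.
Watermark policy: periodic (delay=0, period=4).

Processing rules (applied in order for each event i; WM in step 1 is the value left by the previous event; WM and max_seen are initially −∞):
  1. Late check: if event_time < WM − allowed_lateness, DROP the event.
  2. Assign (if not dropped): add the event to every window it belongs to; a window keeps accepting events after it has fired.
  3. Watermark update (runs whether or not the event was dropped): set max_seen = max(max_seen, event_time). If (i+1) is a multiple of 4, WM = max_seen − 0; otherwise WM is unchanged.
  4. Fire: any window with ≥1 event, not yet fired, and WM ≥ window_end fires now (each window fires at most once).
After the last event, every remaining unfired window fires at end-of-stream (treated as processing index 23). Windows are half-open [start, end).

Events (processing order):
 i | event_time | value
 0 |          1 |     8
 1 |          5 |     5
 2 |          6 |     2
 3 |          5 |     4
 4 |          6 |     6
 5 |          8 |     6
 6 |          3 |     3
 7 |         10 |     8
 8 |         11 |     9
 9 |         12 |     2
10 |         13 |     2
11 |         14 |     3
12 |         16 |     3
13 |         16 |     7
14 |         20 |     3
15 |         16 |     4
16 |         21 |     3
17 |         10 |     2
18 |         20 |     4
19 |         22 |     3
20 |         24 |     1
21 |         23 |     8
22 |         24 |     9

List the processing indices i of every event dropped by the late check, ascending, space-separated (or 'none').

17

i=0 t=1 v=8: → [1,3),[0,2); WM=−∞
i=1 t=5 v=5: → [5,7),[4,6); WM=−∞
i=2 t=6 v=2: → [6,8),[5,7); WM=−∞
i=3 t=5 v=4: → [5,7),[4,6); WM=6; [0,2) fires=8 [1,3) fires=8 [4,6) fires=5
i=4 t=6 v=6: → [6,8),[5,7); WM=6
i=5 t=8 v=6: → [8,10),[7,9); WM=6
i=6 t=3 v=3: → [3,5),[2,4); WM=6; [2,4) fires=3 [3,5) fires=3
i=7 t=10 v=8: → [10,12),[9,11); WM=10; [5,7) fires=6 [6,8) fires=6 [7,9) fires=6 [8,10) fires=6
i=8 t=11 v=9: → [11,13),[10,12); WM=10
i=9 t=12 v=2: → [12,14),[11,13); WM=10
i=10 t=13 v=2: → [13,15),[12,14); WM=10
i=11 t=14 v=3: → [14,16),[13,15); WM=14; [9,11) fires=8 [10,12) fires=9 [11,13) fires=9 [12,14) fires=2
i=12 t=16 v=3: → [16,18),[15,17); WM=14
i=13 t=16 v=7: → [16,18),[15,17); WM=14
i=14 t=20 v=3: → [20,22),[19,21); WM=14
i=15 t=16 v=4: → [16,18),[15,17); WM=20; [13,15) fires=3 [14,16) fires=3 [15,17) fires=7 [16,18) fires=7
i=16 t=21 v=3: → [21,23),[20,22); WM=20
i=17 t=10 v=2: DROP (t<20-3); WM=20
i=18 t=20 v=4: → [20,22),[19,21); WM=20
i=19 t=22 v=3: → [22,24),[21,23); WM=22; [19,21) fires=4 [20,22) fires=4
i=20 t=24 v=1: → [24,26),[23,25); WM=22
i=21 t=23 v=8: → [23,25),[22,24); WM=22
i=22 t=24 v=9: → [24,26),[23,25); WM=22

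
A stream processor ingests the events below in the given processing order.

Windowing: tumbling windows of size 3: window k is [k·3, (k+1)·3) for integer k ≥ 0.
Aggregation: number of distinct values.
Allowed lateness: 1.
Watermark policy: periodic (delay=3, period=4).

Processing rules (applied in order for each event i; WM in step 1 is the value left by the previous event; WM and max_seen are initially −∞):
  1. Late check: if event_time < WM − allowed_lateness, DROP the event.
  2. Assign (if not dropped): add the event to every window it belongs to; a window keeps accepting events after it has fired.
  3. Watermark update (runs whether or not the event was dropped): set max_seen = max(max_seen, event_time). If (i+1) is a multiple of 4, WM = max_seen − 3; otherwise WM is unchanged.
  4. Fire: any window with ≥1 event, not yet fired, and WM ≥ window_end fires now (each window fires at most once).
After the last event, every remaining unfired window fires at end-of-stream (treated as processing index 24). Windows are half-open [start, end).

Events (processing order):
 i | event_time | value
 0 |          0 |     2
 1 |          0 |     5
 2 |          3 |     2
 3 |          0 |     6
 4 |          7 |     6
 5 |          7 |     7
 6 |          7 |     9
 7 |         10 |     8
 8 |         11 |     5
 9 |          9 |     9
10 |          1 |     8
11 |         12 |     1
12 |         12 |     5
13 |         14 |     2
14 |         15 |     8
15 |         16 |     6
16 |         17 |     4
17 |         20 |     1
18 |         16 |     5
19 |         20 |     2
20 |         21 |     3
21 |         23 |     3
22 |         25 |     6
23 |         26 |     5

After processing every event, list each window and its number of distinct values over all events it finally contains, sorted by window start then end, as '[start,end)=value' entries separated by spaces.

[0,3)=3 [3,6)=1 [6,9)=3 [9,12)=3 [12,15)=3 [15,18)=4 [18,21)=2 [21,24)=1 [24,27)=2

i=0 t=0 v=2: → [0,3); WM=−∞
i=1 t=0 v=5: → [0,3); WM=−∞
i=2 t=3 v=2: → [3,6); WM=−∞
i=3 t=0 v=6: → [0,3); WM=0
i=4 t=7 v=6: → [6,9); WM=0
i=5 t=7 v=7: → [6,9); WM=0
i=6 t=7 v=9: → [6,9); WM=0
i=7 t=10 v=8: → [9,12); WM=7; [0,3) fires=3 [3,6) fires=1
i=8 t=11 v=5: → [9,12); WM=7
i=9 t=9 v=9: → [9,12); WM=7
i=10 t=1 v=8: DROP (t<7-1); WM=7
i=11 t=12 v=1: → [12,15); WM=9; [6,9) fires=3
i=12 t=12 v=5: → [12,15); WM=9
i=13 t=14 v=2: → [12,15); WM=9
i=14 t=15 v=8: → [15,18); WM=9
i=15 t=16 v=6: → [15,18); WM=13; [9,12) fires=3
i=16 t=17 v=4: → [15,18); WM=13
i=17 t=20 v=1: → [18,21); WM=13
i=18 t=16 v=5: → [15,18); WM=13
i=19 t=20 v=2: → [18,21); WM=17; [12,15) fires=3
i=20 t=21 v=3: → [21,24); WM=17
i=21 t=23 v=3: → [21,24); WM=17
i=22 t=25 v=6: → [24,27); WM=17
i=23 t=26 v=5: → [24,27); WM=23; [15,18) fires=4 [18,21) fires=2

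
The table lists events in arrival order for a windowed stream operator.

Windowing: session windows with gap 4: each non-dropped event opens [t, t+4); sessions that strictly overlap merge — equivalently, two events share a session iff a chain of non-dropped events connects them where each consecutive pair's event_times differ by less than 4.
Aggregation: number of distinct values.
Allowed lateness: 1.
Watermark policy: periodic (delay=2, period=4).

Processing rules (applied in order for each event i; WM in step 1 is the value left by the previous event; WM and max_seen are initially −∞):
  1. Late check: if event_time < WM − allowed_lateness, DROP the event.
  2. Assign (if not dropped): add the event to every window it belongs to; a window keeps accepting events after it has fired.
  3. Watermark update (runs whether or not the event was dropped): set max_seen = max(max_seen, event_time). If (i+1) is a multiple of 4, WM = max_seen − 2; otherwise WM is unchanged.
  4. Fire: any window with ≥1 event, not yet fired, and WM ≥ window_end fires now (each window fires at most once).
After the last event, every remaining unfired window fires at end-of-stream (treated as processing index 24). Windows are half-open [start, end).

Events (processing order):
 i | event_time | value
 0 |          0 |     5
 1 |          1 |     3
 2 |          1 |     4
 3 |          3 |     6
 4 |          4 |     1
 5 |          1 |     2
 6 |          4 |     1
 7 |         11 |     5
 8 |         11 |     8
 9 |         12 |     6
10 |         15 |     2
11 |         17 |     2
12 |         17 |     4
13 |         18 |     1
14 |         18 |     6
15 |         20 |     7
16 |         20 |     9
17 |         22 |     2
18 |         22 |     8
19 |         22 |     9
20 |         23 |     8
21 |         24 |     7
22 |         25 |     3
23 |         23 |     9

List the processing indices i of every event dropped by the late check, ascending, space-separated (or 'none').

i=0 t=0 v=5: → [0,4); WM=−∞
i=1 t=1 v=3: → [0,5); WM=−∞
i=2 t=1 v=4: → [0,5); WM=−∞
i=3 t=3 v=6: → [0,7); WM=1
i=4 t=4 v=1: → [0,8); WM=1
i=5 t=1 v=2: → [0,8); WM=1
i=6 t=4 v=1: → [0,8); WM=1
i=7 t=11 v=5: → [11,15); WM=9
i=8 t=11 v=8: → [11,15); WM=9
i=9 t=12 v=6: → [11,16); WM=9
i=10 t=15 v=2: → [11,19); WM=9
i=11 t=17 v=2: → [11,21); WM=15
i=12 t=17 v=4: → [11,21); WM=15
i=13 t=18 v=1: → [11,22); WM=15
i=14 t=18 v=6: → [11,22); WM=15
i=15 t=20 v=7: → [11,24); WM=18
i=16 t=20 v=9: → [11,24); WM=18
i=17 t=22 v=2: → [11,26); WM=18
i=18 t=22 v=8: → [11,26); WM=18
i=19 t=22 v=9: → [11,26); WM=20
i=20 t=23 v=8: → [11,27); WM=20
i=21 t=24 v=7: → [11,28); WM=20
i=22 t=25 v=3: → [11,29); WM=20
i=23 t=23 v=9: → [11,29); WM=23

none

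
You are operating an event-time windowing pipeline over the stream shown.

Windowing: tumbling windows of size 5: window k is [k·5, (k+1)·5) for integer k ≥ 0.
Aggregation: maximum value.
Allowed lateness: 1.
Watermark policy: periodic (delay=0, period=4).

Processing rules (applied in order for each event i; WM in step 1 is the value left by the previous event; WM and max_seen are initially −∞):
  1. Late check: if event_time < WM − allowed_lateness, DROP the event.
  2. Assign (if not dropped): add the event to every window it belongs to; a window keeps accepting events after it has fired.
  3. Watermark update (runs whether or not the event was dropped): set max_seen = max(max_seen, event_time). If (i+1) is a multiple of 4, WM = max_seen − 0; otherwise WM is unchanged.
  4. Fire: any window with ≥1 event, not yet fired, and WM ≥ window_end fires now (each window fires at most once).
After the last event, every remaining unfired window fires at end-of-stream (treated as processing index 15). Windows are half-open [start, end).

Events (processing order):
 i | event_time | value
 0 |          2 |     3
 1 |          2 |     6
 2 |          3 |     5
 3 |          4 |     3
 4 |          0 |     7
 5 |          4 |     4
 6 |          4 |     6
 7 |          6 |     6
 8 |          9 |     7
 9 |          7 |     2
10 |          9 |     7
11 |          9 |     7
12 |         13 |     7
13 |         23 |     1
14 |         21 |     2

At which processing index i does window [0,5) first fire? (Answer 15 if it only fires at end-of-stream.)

i=0 t=2 v=3: → [0,5); WM=−∞
i=1 t=2 v=6: → [0,5); WM=−∞
i=2 t=3 v=5: → [0,5); WM=−∞
i=3 t=4 v=3: → [0,5); WM=4
i=4 t=0 v=7: DROP (t<4-1); WM=4
i=5 t=4 v=4: → [0,5); WM=4
i=6 t=4 v=6: → [0,5); WM=4
i=7 t=6 v=6: → [5,10); WM=6; [0,5) fires=6
i=8 t=9 v=7: → [5,10); WM=6
i=9 t=7 v=2: → [5,10); WM=6
i=10 t=9 v=7: → [5,10); WM=6
i=11 t=9 v=7: → [5,10); WM=9
i=12 t=13 v=7: → [10,15); WM=9
i=13 t=23 v=1: → [20,25); WM=9
i=14 t=21 v=2: → [20,25); WM=9

7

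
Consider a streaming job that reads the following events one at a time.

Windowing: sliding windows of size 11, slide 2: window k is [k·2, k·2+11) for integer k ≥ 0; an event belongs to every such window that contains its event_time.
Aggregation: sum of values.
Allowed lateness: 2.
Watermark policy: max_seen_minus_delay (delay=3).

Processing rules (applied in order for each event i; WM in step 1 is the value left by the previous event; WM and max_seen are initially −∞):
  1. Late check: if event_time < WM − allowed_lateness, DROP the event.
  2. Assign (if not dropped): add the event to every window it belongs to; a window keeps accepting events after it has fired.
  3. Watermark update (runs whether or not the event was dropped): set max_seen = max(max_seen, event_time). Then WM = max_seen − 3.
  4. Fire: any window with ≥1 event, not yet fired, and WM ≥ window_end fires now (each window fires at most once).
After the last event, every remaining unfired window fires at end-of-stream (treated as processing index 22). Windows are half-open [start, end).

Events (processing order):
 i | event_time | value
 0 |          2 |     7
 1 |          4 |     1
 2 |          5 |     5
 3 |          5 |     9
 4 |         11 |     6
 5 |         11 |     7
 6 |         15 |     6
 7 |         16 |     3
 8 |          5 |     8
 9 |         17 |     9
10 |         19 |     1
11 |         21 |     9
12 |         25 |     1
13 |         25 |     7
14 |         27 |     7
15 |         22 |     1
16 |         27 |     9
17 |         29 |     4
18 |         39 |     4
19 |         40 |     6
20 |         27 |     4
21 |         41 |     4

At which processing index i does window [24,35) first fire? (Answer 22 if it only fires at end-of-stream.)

i=0 t=2 v=7: → [2,13),[0,11); WM=-1
i=1 t=4 v=1: → [4,15),[2,13),[0,11); WM=1
i=2 t=5 v=5: → [4,15),[2,13),[0,11); WM=2
i=3 t=5 v=9: → [4,15),[2,13),[0,11); WM=2
i=4 t=11 v=6: → [10,21),[8,19),[6,17),[4,15),[2,13); WM=8
i=5 t=11 v=7: → [10,21),[8,19),[6,17),[4,15),[2,13); WM=8
i=6 t=15 v=6: → [14,25),[12,23),[10,21),[8,19),[6,17); WM=12; [0,11) fires=22
i=7 t=16 v=3: → [16,27),[14,25),[12,23),[10,21),[8,19),[6,17); WM=13; [2,13) fires=35
i=8 t=5 v=8: DROP (t<13-2); WM=13
i=9 t=17 v=9: → [16,27),[14,25),[12,23),[10,21),[8,19); WM=14
i=10 t=19 v=1: → [18,29),[16,27),[14,25),[12,23),[10,21); WM=16; [4,15) fires=28
i=11 t=21 v=9: → [20,31),[18,29),[16,27),[14,25),[12,23); WM=18; [6,17) fires=22
i=12 t=25 v=1: → [24,35),[22,33),[20,31),[18,29),[16,27); WM=22; [8,19) fires=31 [10,21) fires=32
i=13 t=25 v=7: → [24,35),[22,33),[20,31),[18,29),[16,27); WM=22
i=14 t=27 v=7: → [26,37),[24,35),[22,33),[20,31),[18,29); WM=24; [12,23) fires=28
i=15 t=22 v=1: → [22,33),[20,31),[18,29),[16,27),[14,25),[12,23); WM=24
i=16 t=27 v=9: → [26,37),[24,35),[22,33),[20,31),[18,29); WM=24
i=17 t=29 v=4: → [28,39),[26,37),[24,35),[22,33),[20,31); WM=26; [14,25) fires=29
i=18 t=39 v=4: → [38,49),[36,47),[34,45),[32,43),[30,41); WM=36; [16,27) fires=31 [18,29) fires=35 [20,31) fires=38 [22,33) fires=29 [24,35) fires=28
i=19 t=40 v=6: → [40,51),[38,49),[36,47),[34,45),[32,43),[30,41); WM=37; [26,37) fires=20
i=20 t=27 v=4: DROP (t<37-2); WM=37
i=21 t=41 v=4: → [40,51),[38,49),[36,47),[34,45),[32,43); WM=38

18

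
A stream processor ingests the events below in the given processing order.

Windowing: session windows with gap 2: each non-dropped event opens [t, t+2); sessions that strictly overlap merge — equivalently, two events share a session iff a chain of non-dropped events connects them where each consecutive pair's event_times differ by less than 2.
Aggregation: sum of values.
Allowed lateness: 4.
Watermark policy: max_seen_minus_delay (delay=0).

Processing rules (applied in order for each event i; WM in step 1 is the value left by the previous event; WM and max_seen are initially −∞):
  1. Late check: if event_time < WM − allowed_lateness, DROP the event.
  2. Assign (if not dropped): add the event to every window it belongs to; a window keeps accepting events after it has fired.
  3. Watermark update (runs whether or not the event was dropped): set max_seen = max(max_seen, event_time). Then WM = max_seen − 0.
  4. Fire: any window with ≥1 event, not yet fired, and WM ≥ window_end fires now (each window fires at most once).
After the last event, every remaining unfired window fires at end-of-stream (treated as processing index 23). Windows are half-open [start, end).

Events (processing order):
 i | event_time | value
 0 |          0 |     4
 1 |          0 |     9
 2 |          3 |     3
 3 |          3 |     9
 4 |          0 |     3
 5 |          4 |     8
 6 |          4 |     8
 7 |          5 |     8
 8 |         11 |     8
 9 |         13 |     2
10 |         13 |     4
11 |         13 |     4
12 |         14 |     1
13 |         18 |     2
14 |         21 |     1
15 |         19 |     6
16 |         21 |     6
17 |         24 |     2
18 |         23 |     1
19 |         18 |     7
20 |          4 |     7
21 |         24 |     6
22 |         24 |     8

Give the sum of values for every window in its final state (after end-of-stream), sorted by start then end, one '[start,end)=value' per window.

i=0 t=0 v=4: → [0,2); WM=0
i=1 t=0 v=9: → [0,2); WM=0
i=2 t=3 v=3: → [3,5); WM=3
i=3 t=3 v=9: → [3,5); WM=3
i=4 t=0 v=3: → [0,2); WM=3
i=5 t=4 v=8: → [3,6); WM=4
i=6 t=4 v=8: → [3,6); WM=4
i=7 t=5 v=8: → [3,7); WM=5
i=8 t=11 v=8: → [11,13); WM=11
i=9 t=13 v=2: → [13,15); WM=13
i=10 t=13 v=4: → [13,15); WM=13
i=11 t=13 v=4: → [13,15); WM=13
i=12 t=14 v=1: → [13,16); WM=14
i=13 t=18 v=2: → [18,20); WM=18
i=14 t=21 v=1: → [21,23); WM=21
i=15 t=19 v=6: → [18,21); WM=21
i=16 t=21 v=6: → [21,23); WM=21
i=17 t=24 v=2: → [24,26); WM=24
i=18 t=23 v=1: → [23,26); WM=24
i=19 t=18 v=7: DROP (t<24-4); WM=24
i=20 t=4 v=7: DROP (t<24-4); WM=24
i=21 t=24 v=6: → [23,26); WM=24
i=22 t=24 v=8: → [23,26); WM=24

[0,2)=16 [3,7)=36 [11,13)=8 [13,16)=11 [18,21)=8 [21,23)=7 [23,26)=17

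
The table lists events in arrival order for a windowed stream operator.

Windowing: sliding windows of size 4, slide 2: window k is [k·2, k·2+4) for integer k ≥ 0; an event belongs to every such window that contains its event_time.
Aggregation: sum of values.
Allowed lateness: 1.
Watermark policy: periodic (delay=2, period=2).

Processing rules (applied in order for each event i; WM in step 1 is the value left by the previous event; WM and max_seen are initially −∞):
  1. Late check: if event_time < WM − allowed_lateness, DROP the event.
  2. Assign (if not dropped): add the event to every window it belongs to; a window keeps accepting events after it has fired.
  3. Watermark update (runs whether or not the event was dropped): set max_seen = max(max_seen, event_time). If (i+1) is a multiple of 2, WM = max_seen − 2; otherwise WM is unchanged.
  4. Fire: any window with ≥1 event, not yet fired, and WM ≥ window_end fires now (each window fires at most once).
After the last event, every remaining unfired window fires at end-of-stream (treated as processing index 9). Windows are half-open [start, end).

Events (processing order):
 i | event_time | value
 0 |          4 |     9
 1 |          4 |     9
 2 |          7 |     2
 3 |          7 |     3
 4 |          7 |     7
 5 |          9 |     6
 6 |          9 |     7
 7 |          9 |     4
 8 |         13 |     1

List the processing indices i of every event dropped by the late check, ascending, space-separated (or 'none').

none

i=0 t=4 v=9: → [4,8),[2,6); WM=−∞
i=1 t=4 v=9: → [4,8),[2,6); WM=2
i=2 t=7 v=2: → [6,10),[4,8); WM=2
i=3 t=7 v=3: → [6,10),[4,8); WM=5
i=4 t=7 v=7: → [6,10),[4,8); WM=5
i=5 t=9 v=6: → [8,12),[6,10); WM=7; [2,6) fires=18
i=6 t=9 v=7: → [8,12),[6,10); WM=7
i=7 t=9 v=4: → [8,12),[6,10); WM=7
i=8 t=13 v=1: → [12,16),[10,14); WM=7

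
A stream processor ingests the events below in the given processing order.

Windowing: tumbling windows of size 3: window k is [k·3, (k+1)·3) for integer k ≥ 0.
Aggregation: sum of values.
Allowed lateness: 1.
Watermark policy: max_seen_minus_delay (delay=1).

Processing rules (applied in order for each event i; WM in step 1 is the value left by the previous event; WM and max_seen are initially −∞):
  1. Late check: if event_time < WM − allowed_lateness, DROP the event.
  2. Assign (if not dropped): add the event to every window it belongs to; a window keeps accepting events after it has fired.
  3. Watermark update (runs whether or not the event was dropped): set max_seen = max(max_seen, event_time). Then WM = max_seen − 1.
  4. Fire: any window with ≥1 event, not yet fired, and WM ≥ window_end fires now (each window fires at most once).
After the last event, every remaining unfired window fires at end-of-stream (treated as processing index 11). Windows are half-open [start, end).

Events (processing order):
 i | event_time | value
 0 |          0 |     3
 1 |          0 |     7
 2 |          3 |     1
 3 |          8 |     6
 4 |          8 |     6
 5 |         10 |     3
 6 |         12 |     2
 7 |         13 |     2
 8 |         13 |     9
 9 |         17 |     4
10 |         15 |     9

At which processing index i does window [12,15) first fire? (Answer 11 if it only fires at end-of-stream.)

i=0 t=0 v=3: → [0,3); WM=-1
i=1 t=0 v=7: → [0,3); WM=-1
i=2 t=3 v=1: → [3,6); WM=2
i=3 t=8 v=6: → [6,9); WM=7; [0,3) fires=10 [3,6) fires=1
i=4 t=8 v=6: → [6,9); WM=7
i=5 t=10 v=3: → [9,12); WM=9; [6,9) fires=12
i=6 t=12 v=2: → [12,15); WM=11
i=7 t=13 v=2: → [12,15); WM=12; [9,12) fires=3
i=8 t=13 v=9: → [12,15); WM=12
i=9 t=17 v=4: → [15,18); WM=16; [12,15) fires=13
i=10 t=15 v=9: → [15,18); WM=16

9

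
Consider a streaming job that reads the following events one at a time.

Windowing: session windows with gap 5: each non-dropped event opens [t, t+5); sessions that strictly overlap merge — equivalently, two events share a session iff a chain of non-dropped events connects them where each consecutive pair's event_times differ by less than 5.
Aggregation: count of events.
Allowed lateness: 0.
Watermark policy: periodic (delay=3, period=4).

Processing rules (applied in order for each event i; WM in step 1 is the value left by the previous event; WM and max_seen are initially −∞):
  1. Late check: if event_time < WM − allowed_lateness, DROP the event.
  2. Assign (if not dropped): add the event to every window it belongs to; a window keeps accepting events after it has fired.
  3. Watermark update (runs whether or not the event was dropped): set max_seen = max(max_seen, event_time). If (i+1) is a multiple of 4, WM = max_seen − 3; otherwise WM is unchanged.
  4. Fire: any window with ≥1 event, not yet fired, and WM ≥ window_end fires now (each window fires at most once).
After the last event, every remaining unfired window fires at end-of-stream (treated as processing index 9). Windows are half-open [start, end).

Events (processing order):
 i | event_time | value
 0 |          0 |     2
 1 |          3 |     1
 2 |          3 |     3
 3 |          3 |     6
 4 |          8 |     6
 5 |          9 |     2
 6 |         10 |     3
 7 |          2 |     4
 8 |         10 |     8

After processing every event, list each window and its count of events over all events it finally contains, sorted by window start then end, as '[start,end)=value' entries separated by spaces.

[0,8)=5 [8,15)=4

i=0 t=0 v=2: → [0,5); WM=−∞
i=1 t=3 v=1: → [0,8); WM=−∞
i=2 t=3 v=3: → [0,8); WM=−∞
i=3 t=3 v=6: → [0,8); WM=0
i=4 t=8 v=6: → [8,13); WM=0
i=5 t=9 v=2: → [8,14); WM=0
i=6 t=10 v=3: → [8,15); WM=0
i=7 t=2 v=4: → [0,8); WM=7
i=8 t=10 v=8: → [8,15); WM=7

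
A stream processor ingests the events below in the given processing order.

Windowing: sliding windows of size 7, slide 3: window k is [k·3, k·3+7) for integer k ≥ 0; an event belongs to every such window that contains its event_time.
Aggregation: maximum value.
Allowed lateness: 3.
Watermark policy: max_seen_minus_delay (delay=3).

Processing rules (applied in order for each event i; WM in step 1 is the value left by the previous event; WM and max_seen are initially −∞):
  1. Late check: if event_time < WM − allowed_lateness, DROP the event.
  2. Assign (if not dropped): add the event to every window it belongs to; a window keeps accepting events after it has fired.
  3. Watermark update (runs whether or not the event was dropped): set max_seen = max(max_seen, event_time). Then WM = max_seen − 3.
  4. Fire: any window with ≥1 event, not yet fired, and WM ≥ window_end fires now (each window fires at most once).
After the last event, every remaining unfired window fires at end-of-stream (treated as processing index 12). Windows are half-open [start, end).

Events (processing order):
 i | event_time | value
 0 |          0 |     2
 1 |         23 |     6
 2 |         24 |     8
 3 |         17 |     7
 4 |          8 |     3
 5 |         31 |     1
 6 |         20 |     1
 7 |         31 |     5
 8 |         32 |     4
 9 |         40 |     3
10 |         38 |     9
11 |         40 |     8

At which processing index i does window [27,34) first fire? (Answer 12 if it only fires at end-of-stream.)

9

i=0 t=0 v=2: → [0,7); WM=-3
i=1 t=23 v=6: → [21,28),[18,25); WM=20; [0,7) fires=2
i=2 t=24 v=8: → [24,31),[21,28),[18,25); WM=21
i=3 t=17 v=7: DROP (t<21-3); WM=21
i=4 t=8 v=3: DROP (t<21-3); WM=21
i=5 t=31 v=1: → [30,37),[27,34); WM=28; [18,25) fires=8 [21,28) fires=8
i=6 t=20 v=1: DROP (t<28-3); WM=28
i=7 t=31 v=5: → [30,37),[27,34); WM=28
i=8 t=32 v=4: → [30,37),[27,34); WM=29
i=9 t=40 v=3: → [39,46),[36,43); WM=37; [24,31) fires=8 [27,34) fires=5 [30,37) fires=5
i=10 t=38 v=9: → [36,43),[33,40); WM=37
i=11 t=40 v=8: → [39,46),[36,43); WM=37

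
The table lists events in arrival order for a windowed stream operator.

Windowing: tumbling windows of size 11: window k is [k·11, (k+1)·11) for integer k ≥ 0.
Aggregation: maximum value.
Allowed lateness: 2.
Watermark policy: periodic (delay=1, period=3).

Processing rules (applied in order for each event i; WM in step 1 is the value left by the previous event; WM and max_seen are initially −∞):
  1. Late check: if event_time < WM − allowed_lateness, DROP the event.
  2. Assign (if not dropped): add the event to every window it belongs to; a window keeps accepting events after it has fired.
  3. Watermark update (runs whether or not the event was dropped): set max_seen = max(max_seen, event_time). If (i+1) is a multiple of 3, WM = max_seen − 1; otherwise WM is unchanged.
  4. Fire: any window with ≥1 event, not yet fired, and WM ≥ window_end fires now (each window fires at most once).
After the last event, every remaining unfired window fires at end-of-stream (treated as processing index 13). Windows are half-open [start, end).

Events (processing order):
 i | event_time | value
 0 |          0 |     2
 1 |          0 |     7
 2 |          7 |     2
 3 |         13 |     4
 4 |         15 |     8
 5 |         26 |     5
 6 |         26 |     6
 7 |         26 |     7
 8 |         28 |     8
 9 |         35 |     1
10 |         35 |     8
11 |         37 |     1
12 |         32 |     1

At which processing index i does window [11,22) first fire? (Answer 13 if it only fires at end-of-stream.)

5

i=0 t=0 v=2: → [0,11); WM=−∞
i=1 t=0 v=7: → [0,11); WM=−∞
i=2 t=7 v=2: → [0,11); WM=6
i=3 t=13 v=4: → [11,22); WM=6
i=4 t=15 v=8: → [11,22); WM=6
i=5 t=26 v=5: → [22,33); WM=25; [0,11) fires=7 [11,22) fires=8
i=6 t=26 v=6: → [22,33); WM=25
i=7 t=26 v=7: → [22,33); WM=25
i=8 t=28 v=8: → [22,33); WM=27
i=9 t=35 v=1: → [33,44); WM=27
i=10 t=35 v=8: → [33,44); WM=27
i=11 t=37 v=1: → [33,44); WM=36; [22,33) fires=8
i=12 t=32 v=1: DROP (t<36-2); WM=36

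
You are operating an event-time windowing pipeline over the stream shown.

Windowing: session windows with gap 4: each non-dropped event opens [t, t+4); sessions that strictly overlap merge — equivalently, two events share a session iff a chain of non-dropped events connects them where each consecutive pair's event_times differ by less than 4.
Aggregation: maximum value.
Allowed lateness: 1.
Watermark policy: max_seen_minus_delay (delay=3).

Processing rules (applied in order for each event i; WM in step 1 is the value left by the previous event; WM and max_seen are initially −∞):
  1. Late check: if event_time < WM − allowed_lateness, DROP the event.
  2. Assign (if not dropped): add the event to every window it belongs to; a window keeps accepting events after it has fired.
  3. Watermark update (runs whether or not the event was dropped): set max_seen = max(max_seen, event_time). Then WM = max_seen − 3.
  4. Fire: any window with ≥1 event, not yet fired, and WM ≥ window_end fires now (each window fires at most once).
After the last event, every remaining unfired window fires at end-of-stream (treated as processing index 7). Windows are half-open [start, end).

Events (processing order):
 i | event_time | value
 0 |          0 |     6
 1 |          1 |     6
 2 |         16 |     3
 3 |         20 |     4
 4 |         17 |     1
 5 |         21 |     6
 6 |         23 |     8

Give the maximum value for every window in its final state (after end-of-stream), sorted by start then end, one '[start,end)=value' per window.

i=0 t=0 v=6: → [0,4); WM=-3
i=1 t=1 v=6: → [0,5); WM=-2
i=2 t=16 v=3: → [16,20); WM=13
i=3 t=20 v=4: → [20,24); WM=17
i=4 t=17 v=1: → [16,24); WM=17
i=5 t=21 v=6: → [16,25); WM=18
i=6 t=23 v=8: → [16,27); WM=20

[0,5)=6 [16,27)=8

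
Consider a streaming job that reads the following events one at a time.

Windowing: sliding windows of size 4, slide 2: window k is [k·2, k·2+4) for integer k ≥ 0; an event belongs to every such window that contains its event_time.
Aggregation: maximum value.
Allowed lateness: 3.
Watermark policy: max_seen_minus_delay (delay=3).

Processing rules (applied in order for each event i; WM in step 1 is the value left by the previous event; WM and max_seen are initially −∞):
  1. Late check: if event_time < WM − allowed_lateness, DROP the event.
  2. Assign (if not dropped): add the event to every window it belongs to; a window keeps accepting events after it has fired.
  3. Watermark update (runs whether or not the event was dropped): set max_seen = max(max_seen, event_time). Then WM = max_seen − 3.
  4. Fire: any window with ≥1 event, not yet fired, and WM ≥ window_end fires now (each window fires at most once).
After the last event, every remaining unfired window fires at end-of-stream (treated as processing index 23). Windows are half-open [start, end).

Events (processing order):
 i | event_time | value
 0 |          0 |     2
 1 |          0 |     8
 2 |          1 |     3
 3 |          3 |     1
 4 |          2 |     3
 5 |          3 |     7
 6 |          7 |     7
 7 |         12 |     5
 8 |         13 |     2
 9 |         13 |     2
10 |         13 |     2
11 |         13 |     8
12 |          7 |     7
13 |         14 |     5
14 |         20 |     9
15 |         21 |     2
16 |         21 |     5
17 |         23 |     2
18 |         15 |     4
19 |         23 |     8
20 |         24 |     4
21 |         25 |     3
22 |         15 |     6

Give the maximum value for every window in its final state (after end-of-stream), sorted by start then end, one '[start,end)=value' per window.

[0,4)=8 [2,6)=7 [4,8)=7 [6,10)=7 [10,14)=8 [12,16)=8 [14,18)=5 [18,22)=9 [20,24)=9 [22,26)=8 [24,28)=4

i=0 t=0 v=2: → [0,4); WM=-3
i=1 t=0 v=8: → [0,4); WM=-3
i=2 t=1 v=3: → [0,4); WM=-2
i=3 t=3 v=1: → [2,6),[0,4); WM=0
i=4 t=2 v=3: → [2,6),[0,4); WM=0
i=5 t=3 v=7: → [2,6),[0,4); WM=0
i=6 t=7 v=7: → [6,10),[4,8); WM=4; [0,4) fires=8
i=7 t=12 v=5: → [12,16),[10,14); WM=9; [2,6) fires=7 [4,8) fires=7
i=8 t=13 v=2: → [12,16),[10,14); WM=10; [6,10) fires=7
i=9 t=13 v=2: → [12,16),[10,14); WM=10
i=10 t=13 v=2: → [12,16),[10,14); WM=10
i=11 t=13 v=8: → [12,16),[10,14); WM=10
i=12 t=7 v=7: → [6,10),[4,8); WM=10
i=13 t=14 v=5: → [14,18),[12,16); WM=11
i=14 t=20 v=9: → [20,24),[18,22); WM=17; [10,14) fires=8 [12,16) fires=8
i=15 t=21 v=2: → [20,24),[18,22); WM=18; [14,18) fires=5
i=16 t=21 v=5: → [20,24),[18,22); WM=18
i=17 t=23 v=2: → [22,26),[20,24); WM=20
i=18 t=15 v=4: DROP (t<20-3); WM=20
i=19 t=23 v=8: → [22,26),[20,24); WM=20
i=20 t=24 v=4: → [24,28),[22,26); WM=21
i=21 t=25 v=3: → [24,28),[22,26); WM=22; [18,22) fires=9
i=22 t=15 v=6: DROP (t<22-3); WM=22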